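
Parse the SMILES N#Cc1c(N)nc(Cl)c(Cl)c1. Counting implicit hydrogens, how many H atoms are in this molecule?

Walk through each heavy atom and fill implicit hydrogens from standard valence (C 4, N 3, O 2, S 2, halogen 1); for lowercase aromatic atoms, an aromatic c carries 1 H when it has two neighbours and 0 H with three, and aromatic n carries 0 H:
  atom 1: N, bond orders sum to 3 (valence 3) → 0 H
  atom 2: C, bond orders sum to 4 (valence 4) → 0 H
  atom 3: aromatic c, 3 neighbours → 0 H
  atom 4: aromatic c, 3 neighbours → 0 H
  atom 5: N, bond orders sum to 1 (valence 3) → 2 H
  atom 6: aromatic n, 2 neighbours → 0 H
  atom 7: aromatic c, 3 neighbours → 0 H
  atom 8: Cl (halogen, monovalent) → 0 H
  atom 9: aromatic c, 3 neighbours → 0 H
  atom 10: Cl (halogen, monovalent) → 0 H
  atom 11: aromatic c, 2 neighbours → 1 H
Total hydrogens: 3.

3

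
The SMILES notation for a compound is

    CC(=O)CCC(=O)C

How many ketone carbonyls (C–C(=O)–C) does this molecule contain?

2

The ketone motif appears at heavy-atom positions 2, 6 in the SMILES.
Ketone count: 2.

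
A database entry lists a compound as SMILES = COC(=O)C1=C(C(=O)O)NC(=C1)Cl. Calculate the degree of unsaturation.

5

Degree of unsaturation = (number of rings) + (number of π bonds).
Ring closures in the SMILES: 1.
π bonds: 4 double bonds (each 1 DoU) → 4 DoU from unsaturation.
Total DoU = 1 + 4 = 5.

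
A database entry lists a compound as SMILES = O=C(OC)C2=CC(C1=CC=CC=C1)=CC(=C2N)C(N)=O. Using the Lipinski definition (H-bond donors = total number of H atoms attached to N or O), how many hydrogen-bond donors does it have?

Donors: find every N or O and count the H atoms it carries.
  atom 1 (O): bond orders sum to 2 → 0 H
  atom 3 (O): bond orders sum to 2 → 0 H
  atom 17 (N): bond orders sum to 1 → 2 H
  atom 19 (N): bond orders sum to 1 → 2 H
  atom 20 (O): bond orders sum to 2 → 0 H
Lipinski HBD = 4.

4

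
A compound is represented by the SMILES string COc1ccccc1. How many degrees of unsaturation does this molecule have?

4

Molecular formula: C7H8O.
DoU = (2C + 2 + N − H − X) / 2, where X is the halogen count and O/S are ignored.
    = (2·7 + 2 + 0 − 8 − 0) / 2 = 8 / 2 = 4.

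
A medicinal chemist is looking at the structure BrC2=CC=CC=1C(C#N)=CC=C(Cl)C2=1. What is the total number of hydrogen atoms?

Walk through each heavy atom and fill implicit hydrogens from standard valence (C 4, N 3, O 2, S 2, halogen 1):
  atom 1: Br (halogen, monovalent) → 0 H
  atom 2: C, bond orders sum to 4 (valence 4) → 0 H
  atom 3: C, bond orders sum to 3 (valence 4) → 1 H
  atom 4: C, bond orders sum to 3 (valence 4) → 1 H
  atom 5: C, bond orders sum to 3 (valence 4) → 1 H
  atom 6: C, bond orders sum to 4 (valence 4) → 0 H
  atom 7: C, bond orders sum to 4 (valence 4) → 0 H
  atom 8: C, bond orders sum to 4 (valence 4) → 0 H
  atom 9: N, bond orders sum to 3 (valence 3) → 0 H
  atom 10: C, bond orders sum to 3 (valence 4) → 1 H
  atom 11: C, bond orders sum to 3 (valence 4) → 1 H
  atom 12: C, bond orders sum to 4 (valence 4) → 0 H
  atom 13: Cl (halogen, monovalent) → 0 H
  atom 14: C, bond orders sum to 4 (valence 4) → 0 H
Total hydrogens: 5.

5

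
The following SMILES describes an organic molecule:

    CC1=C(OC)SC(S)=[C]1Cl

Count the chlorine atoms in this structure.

Scan the SMILES for Cl atoms (remember two-letter symbols like Cl and Br are single atoms).
Chlorine count: 1.

1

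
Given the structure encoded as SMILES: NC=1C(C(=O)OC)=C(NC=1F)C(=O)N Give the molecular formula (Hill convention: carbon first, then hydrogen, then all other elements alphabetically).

Walk through each heavy atom and fill implicit hydrogens from standard valence (C 4, N 3, O 2, S 2, halogen 1):
  atom 1: N, bond orders sum to 1 (valence 3) → 2 H
  atom 2: C, bond orders sum to 4 (valence 4) → 0 H
  atom 3: C, bond orders sum to 4 (valence 4) → 0 H
  atom 4: C, bond orders sum to 4 (valence 4) → 0 H
  atom 5: O, bond orders sum to 2 (valence 2) → 0 H
  atom 6: O, bond orders sum to 2 (valence 2) → 0 H
  atom 7: C, bond orders sum to 1 (valence 4) → 3 H
  atom 8: C, bond orders sum to 4 (valence 4) → 0 H
  atom 9: N, bond orders sum to 2 (valence 3) → 1 H
  atom 10: C, bond orders sum to 4 (valence 4) → 0 H
  atom 11: F (halogen, monovalent) → 0 H
  atom 12: C, bond orders sum to 4 (valence 4) → 0 H
  atom 13: O, bond orders sum to 2 (valence 2) → 0 H
  atom 14: N, bond orders sum to 1 (valence 3) → 2 H
Totals → C:7, H:8, F:1, N:3, O:3.

C7H8FN3O3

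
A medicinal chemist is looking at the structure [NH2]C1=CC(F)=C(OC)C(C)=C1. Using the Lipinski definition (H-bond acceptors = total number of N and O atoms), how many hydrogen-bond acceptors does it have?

N atoms: 1; O atoms: 1.
Lipinski HBA = 1 + 1 = 2.

2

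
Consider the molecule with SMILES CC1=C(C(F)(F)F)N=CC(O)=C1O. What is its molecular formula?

C7H6F3NO2

Walk through each heavy atom and fill implicit hydrogens from standard valence (C 4, N 3, O 2, S 2, halogen 1):
  atom 1: C, bond orders sum to 1 (valence 4) → 3 H
  atom 2: C, bond orders sum to 4 (valence 4) → 0 H
  atom 3: C, bond orders sum to 4 (valence 4) → 0 H
  atom 4: C, bond orders sum to 4 (valence 4) → 0 H
  atom 5: F (halogen, monovalent) → 0 H
  atom 6: F (halogen, monovalent) → 0 H
  atom 7: F (halogen, monovalent) → 0 H
  atom 8: N, bond orders sum to 3 (valence 3) → 0 H
  atom 9: C, bond orders sum to 3 (valence 4) → 1 H
  atom 10: C, bond orders sum to 4 (valence 4) → 0 H
  atom 11: O, bond orders sum to 1 (valence 2) → 1 H
  atom 12: C, bond orders sum to 4 (valence 4) → 0 H
  atom 13: O, bond orders sum to 1 (valence 2) → 1 H
Totals → C:7, H:6, F:3, N:1, O:2.
In Hill order: C7H6F3NO2.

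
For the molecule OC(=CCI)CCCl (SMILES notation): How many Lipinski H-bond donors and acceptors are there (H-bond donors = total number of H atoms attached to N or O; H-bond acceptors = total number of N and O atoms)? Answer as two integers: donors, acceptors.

Donors: find every N or O and count the H atoms it carries.
  atom 1 (O): bond orders sum to 1 → 1 H
Lipinski HBD = 1.
Acceptors: N atoms = 0, O atoms = 1 → HBA = 1.

1, 1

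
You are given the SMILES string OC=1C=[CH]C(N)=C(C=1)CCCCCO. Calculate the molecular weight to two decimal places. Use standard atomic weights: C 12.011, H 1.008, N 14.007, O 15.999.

First, the molecular formula is C11H17NO2 (counting implicit H from valence).
  C: 11 × 12.011 = 132.121
  H: 17 × 1.008 = 17.136
  N: 1 × 14.007 = 14.007
  O: 2 × 15.999 = 31.998
Sum: 11×12.011 + 17×1.008 + 1×14.007 + 2×15.999 = 195.262 → 195.26 g/mol.

195.26 g/mol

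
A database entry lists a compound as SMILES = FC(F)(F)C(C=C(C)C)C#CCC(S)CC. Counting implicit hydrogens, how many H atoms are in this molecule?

17

Walk through each heavy atom and fill implicit hydrogens from standard valence (C 4, N 3, O 2, S 2, halogen 1):
  atom 1: F (halogen, monovalent) → 0 H
  atom 2: C, bond orders sum to 4 (valence 4) → 0 H
  atom 3: F (halogen, monovalent) → 0 H
  atom 4: F (halogen, monovalent) → 0 H
  atom 5: C, bond orders sum to 3 (valence 4) → 1 H
  atom 6: C, bond orders sum to 3 (valence 4) → 1 H
  atom 7: C, bond orders sum to 4 (valence 4) → 0 H
  atom 8: C, bond orders sum to 1 (valence 4) → 3 H
  atom 9: C, bond orders sum to 1 (valence 4) → 3 H
  atom 10: C, bond orders sum to 4 (valence 4) → 0 H
  atom 11: C, bond orders sum to 4 (valence 4) → 0 H
  atom 12: C, bond orders sum to 2 (valence 4) → 2 H
  atom 13: C, bond orders sum to 3 (valence 4) → 1 H
  atom 14: S, bond orders sum to 1 (valence 2) → 1 H
  atom 15: C, bond orders sum to 2 (valence 4) → 2 H
  atom 16: C, bond orders sum to 1 (valence 4) → 3 H
Total hydrogens: 17.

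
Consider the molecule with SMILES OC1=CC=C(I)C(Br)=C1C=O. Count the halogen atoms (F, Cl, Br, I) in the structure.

Halogen atoms appear at heavy-atom positions 6, 8 (1×Br, 1×I).
Other groups present: 1 aldehyde, 1 hydroxyl.
Halogen count: 2.

2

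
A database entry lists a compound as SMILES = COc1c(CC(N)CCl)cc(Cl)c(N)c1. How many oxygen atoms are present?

Scan the SMILES for O atoms (remember two-letter symbols like Cl and Br are single atoms).
Oxygen count: 1.

1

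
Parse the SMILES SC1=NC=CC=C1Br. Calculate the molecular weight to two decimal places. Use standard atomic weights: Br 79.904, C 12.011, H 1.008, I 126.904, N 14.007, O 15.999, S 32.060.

First, the molecular formula is C5H4BrNS (counting implicit H from valence).
  Br: 1 × 79.904 = 79.904
  C: 5 × 12.011 = 60.055
  H: 4 × 1.008 = 4.032
  N: 1 × 14.007 = 14.007
  S: 1 × 32.060 = 32.060
Sum: 1×79.904 + 5×12.011 + 4×1.008 + 1×14.007 + 1×32.060 = 190.058 → 190.06 g/mol.

190.06 g/mol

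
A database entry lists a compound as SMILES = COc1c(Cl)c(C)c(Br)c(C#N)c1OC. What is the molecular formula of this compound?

C10H9BrClNO2

Walk through each heavy atom and fill implicit hydrogens from standard valence (C 4, N 3, O 2, S 2, halogen 1); for lowercase aromatic atoms, an aromatic c carries 1 H when it has two neighbours and 0 H with three, and aromatic n carries 0 H:
  atom 1: C, bond orders sum to 1 (valence 4) → 3 H
  atom 2: O, bond orders sum to 2 (valence 2) → 0 H
  atom 3: aromatic c, 3 neighbours → 0 H
  atom 4: aromatic c, 3 neighbours → 0 H
  atom 5: Cl (halogen, monovalent) → 0 H
  atom 6: aromatic c, 3 neighbours → 0 H
  atom 7: C, bond orders sum to 1 (valence 4) → 3 H
  atom 8: aromatic c, 3 neighbours → 0 H
  atom 9: Br (halogen, monovalent) → 0 H
  atom 10: aromatic c, 3 neighbours → 0 H
  atom 11: C, bond orders sum to 4 (valence 4) → 0 H
  atom 12: N, bond orders sum to 3 (valence 3) → 0 H
  atom 13: aromatic c, 3 neighbours → 0 H
  atom 14: O, bond orders sum to 2 (valence 2) → 0 H
  atom 15: C, bond orders sum to 1 (valence 4) → 3 H
Totals → C:10, H:9, Br:1, Cl:1, N:1, O:2.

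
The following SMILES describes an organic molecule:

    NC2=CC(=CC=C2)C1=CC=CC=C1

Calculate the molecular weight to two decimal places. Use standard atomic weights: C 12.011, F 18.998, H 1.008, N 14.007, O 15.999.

169.23 g/mol

First, the molecular formula is C12H11N (counting implicit H from valence).
  C: 12 × 12.011 = 144.132
  H: 11 × 1.008 = 11.088
  N: 1 × 14.007 = 14.007
Sum: 12×12.011 + 11×1.008 + 1×14.007 = 169.227 → 169.23 g/mol.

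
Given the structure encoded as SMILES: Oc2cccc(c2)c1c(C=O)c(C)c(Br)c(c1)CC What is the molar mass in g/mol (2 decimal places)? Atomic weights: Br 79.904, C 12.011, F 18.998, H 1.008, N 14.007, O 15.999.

319.20 g/mol

First, the molecular formula is C16H15BrO2 (counting implicit H from valence).
  Br: 1 × 79.904 = 79.904
  C: 16 × 12.011 = 192.176
  H: 15 × 1.008 = 15.120
  O: 2 × 15.999 = 31.998
Sum: 1×79.904 + 16×12.011 + 15×1.008 + 2×15.999 = 319.198 → 319.20 g/mol.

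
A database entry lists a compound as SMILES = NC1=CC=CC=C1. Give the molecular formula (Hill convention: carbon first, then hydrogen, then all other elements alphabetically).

Walk through each heavy atom and fill implicit hydrogens from standard valence (C 4, N 3, O 2, S 2, halogen 1):
  atom 1: N, bond orders sum to 1 (valence 3) → 2 H
  atom 2: C, bond orders sum to 4 (valence 4) → 0 H
  atom 3: C, bond orders sum to 3 (valence 4) → 1 H
  atom 4: C, bond orders sum to 3 (valence 4) → 1 H
  atom 5: C, bond orders sum to 3 (valence 4) → 1 H
  atom 6: C, bond orders sum to 3 (valence 4) → 1 H
  atom 7: C, bond orders sum to 3 (valence 4) → 1 H
Totals → C:6, H:7, N:1.
In Hill order: C6H7N.

C6H7N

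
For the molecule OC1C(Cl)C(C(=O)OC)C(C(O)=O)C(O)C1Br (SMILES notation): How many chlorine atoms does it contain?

1

Scan the SMILES for Cl atoms (remember two-letter symbols like Cl and Br are single atoms).
Chlorine count: 1.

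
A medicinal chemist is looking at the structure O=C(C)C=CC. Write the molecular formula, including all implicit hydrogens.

C5H8O

Walk through each heavy atom and fill implicit hydrogens from standard valence (C 4, N 3, O 2, S 2, halogen 1):
  atom 1: O, bond orders sum to 2 (valence 2) → 0 H
  atom 2: C, bond orders sum to 4 (valence 4) → 0 H
  atom 3: C, bond orders sum to 1 (valence 4) → 3 H
  atom 4: C, bond orders sum to 3 (valence 4) → 1 H
  atom 5: C, bond orders sum to 3 (valence 4) → 1 H
  atom 6: C, bond orders sum to 1 (valence 4) → 3 H
Totals → C:5, H:8, O:1.
In Hill order: C5H8O.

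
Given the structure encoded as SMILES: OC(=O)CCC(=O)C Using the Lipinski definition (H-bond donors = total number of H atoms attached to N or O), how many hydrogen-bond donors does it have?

Donors: find every N or O and count the H atoms it carries.
  atom 1 (O): bond orders sum to 1 → 1 H
  atom 3 (O): bond orders sum to 2 → 0 H
  atom 7 (O): bond orders sum to 2 → 0 H
Lipinski HBD = 1.

1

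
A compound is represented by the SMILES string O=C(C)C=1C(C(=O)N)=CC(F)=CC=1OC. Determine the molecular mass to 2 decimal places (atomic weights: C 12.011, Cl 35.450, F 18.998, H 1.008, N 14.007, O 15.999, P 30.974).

First, the molecular formula is C10H10FNO3 (counting implicit H from valence).
  C: 10 × 12.011 = 120.110
  F: 1 × 18.998 = 18.998
  H: 10 × 1.008 = 10.080
  N: 1 × 14.007 = 14.007
  O: 3 × 15.999 = 47.997
Sum: 10×12.011 + 1×18.998 + 10×1.008 + 1×14.007 + 3×15.999 = 211.192 → 211.19 g/mol.

211.19 g/mol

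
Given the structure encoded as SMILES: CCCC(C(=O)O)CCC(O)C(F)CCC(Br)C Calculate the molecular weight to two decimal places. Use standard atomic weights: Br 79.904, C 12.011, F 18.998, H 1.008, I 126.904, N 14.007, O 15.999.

First, the molecular formula is C13H24BrFO3 (counting implicit H from valence).
  Br: 1 × 79.904 = 79.904
  C: 13 × 12.011 = 156.143
  F: 1 × 18.998 = 18.998
  H: 24 × 1.008 = 24.192
  O: 3 × 15.999 = 47.997
Sum: 1×79.904 + 13×12.011 + 1×18.998 + 24×1.008 + 3×15.999 = 327.234 → 327.23 g/mol.

327.23 g/mol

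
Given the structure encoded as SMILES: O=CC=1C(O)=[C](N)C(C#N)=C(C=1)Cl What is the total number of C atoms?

Count every carbon token in the SMILES (each C, including those in ring-closure positions and inside branches).
Carbon count: 8.

8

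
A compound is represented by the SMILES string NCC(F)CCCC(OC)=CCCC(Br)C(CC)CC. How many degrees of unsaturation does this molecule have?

1

Degree of unsaturation = (number of rings) + (number of π bonds).
Ring closures in the SMILES: 0.
π bonds: 1 double bond (each 1 DoU) → 1 DoU from unsaturation.
Total DoU = 0 + 1 = 1.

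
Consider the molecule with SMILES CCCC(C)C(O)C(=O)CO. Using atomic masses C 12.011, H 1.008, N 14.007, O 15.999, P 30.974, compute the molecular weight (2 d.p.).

First, the molecular formula is C8H16O3 (counting implicit H from valence).
  C: 8 × 12.011 = 96.088
  H: 16 × 1.008 = 16.128
  O: 3 × 15.999 = 47.997
Sum: 8×12.011 + 16×1.008 + 3×15.999 = 160.213 → 160.21 g/mol.

160.21 g/mol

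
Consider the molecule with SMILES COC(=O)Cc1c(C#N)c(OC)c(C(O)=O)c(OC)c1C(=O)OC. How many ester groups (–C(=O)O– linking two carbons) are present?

The ester motif appears at heavy-atom positions 3, 21 in the SMILES.
Other groups present: 1 carboxylic acid, 2 ether, 1 nitrile.
Ester count: 2.

2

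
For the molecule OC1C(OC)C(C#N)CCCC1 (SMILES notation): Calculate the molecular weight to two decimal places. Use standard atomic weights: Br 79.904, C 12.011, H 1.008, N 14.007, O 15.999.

First, the molecular formula is C9H15NO2 (counting implicit H from valence).
  C: 9 × 12.011 = 108.099
  H: 15 × 1.008 = 15.120
  N: 1 × 14.007 = 14.007
  O: 2 × 15.999 = 31.998
Sum: 9×12.011 + 15×1.008 + 1×14.007 + 2×15.999 = 169.224 → 169.22 g/mol.

169.22 g/mol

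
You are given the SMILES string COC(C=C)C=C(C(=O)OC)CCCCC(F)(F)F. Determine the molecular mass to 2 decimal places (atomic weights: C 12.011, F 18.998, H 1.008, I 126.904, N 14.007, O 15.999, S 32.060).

First, the molecular formula is C13H19F3O3 (counting implicit H from valence).
  C: 13 × 12.011 = 156.143
  F: 3 × 18.998 = 56.994
  H: 19 × 1.008 = 19.152
  O: 3 × 15.999 = 47.997
Sum: 13×12.011 + 3×18.998 + 19×1.008 + 3×15.999 = 280.286 → 280.29 g/mol.

280.29 g/mol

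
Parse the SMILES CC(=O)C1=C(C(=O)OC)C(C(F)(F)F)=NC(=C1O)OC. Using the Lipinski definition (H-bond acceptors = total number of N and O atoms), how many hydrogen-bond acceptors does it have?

6

N atoms: 1; O atoms: 5.
Lipinski HBA = 1 + 5 = 6.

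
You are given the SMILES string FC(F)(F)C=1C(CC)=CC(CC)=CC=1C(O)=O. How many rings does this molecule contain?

1

In SMILES, each pair of matching ring-closure digits denotes one ring-closing bond; the number of such bonds equals the number of independent rings.
Ring-closure bonds here: 1.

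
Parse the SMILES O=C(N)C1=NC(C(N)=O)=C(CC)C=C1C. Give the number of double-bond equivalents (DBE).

6

Degree of unsaturation = (number of rings) + (number of π bonds).
Ring closures in the SMILES: 1.
π bonds: 5 double bonds (each 1 DoU) → 5 DoU from unsaturation.
Total DoU = 1 + 5 = 6.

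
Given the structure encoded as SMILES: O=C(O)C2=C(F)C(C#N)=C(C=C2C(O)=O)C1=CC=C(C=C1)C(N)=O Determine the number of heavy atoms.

24

Every atom symbol written in the SMILES (organic subset) is one heavy atom; implicit H are not written.
Heavy atoms by element → C:16, F:1, N:2, O:5.
Total: 24.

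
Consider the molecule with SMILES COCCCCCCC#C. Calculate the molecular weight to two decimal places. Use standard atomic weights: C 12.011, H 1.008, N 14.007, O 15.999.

140.23 g/mol

First, the molecular formula is C9H16O (counting implicit H from valence).
  C: 9 × 12.011 = 108.099
  H: 16 × 1.008 = 16.128
  O: 1 × 15.999 = 15.999
Sum: 9×12.011 + 16×1.008 + 1×15.999 = 140.226 → 140.23 g/mol.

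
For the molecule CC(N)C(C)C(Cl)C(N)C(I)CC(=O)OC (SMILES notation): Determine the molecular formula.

Walk through each heavy atom and fill implicit hydrogens from standard valence (C 4, N 3, O 2, S 2, halogen 1):
  atom 1: C, bond orders sum to 1 (valence 4) → 3 H
  atom 2: C, bond orders sum to 3 (valence 4) → 1 H
  atom 3: N, bond orders sum to 1 (valence 3) → 2 H
  atom 4: C, bond orders sum to 3 (valence 4) → 1 H
  atom 5: C, bond orders sum to 1 (valence 4) → 3 H
  atom 6: C, bond orders sum to 3 (valence 4) → 1 H
  atom 7: Cl (halogen, monovalent) → 0 H
  atom 8: C, bond orders sum to 3 (valence 4) → 1 H
  atom 9: N, bond orders sum to 1 (valence 3) → 2 H
  atom 10: C, bond orders sum to 3 (valence 4) → 1 H
  atom 11: I (halogen, monovalent) → 0 H
  atom 12: C, bond orders sum to 2 (valence 4) → 2 H
  atom 13: C, bond orders sum to 4 (valence 4) → 0 H
  atom 14: O, bond orders sum to 2 (valence 2) → 0 H
  atom 15: O, bond orders sum to 2 (valence 2) → 0 H
  atom 16: C, bond orders sum to 1 (valence 4) → 3 H
Totals → C:10, H:20, Cl:1, I:1, N:2, O:2.

C10H20ClIN2O2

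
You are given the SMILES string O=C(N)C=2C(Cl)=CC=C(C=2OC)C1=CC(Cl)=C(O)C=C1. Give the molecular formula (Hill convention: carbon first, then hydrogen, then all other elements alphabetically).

C14H11Cl2NO3

Walk through each heavy atom and fill implicit hydrogens from standard valence (C 4, N 3, O 2, S 2, halogen 1):
  atom 1: O, bond orders sum to 2 (valence 2) → 0 H
  atom 2: C, bond orders sum to 4 (valence 4) → 0 H
  atom 3: N, bond orders sum to 1 (valence 3) → 2 H
  atom 4: C, bond orders sum to 4 (valence 4) → 0 H
  atom 5: C, bond orders sum to 4 (valence 4) → 0 H
  atom 6: Cl (halogen, monovalent) → 0 H
  atom 7: C, bond orders sum to 3 (valence 4) → 1 H
  atom 8: C, bond orders sum to 3 (valence 4) → 1 H
  atom 9: C, bond orders sum to 4 (valence 4) → 0 H
  atom 10: C, bond orders sum to 4 (valence 4) → 0 H
  atom 11: O, bond orders sum to 2 (valence 2) → 0 H
  atom 12: C, bond orders sum to 1 (valence 4) → 3 H
  atom 13: C, bond orders sum to 4 (valence 4) → 0 H
  atom 14: C, bond orders sum to 3 (valence 4) → 1 H
  atom 15: C, bond orders sum to 4 (valence 4) → 0 H
  atom 16: Cl (halogen, monovalent) → 0 H
  atom 17: C, bond orders sum to 4 (valence 4) → 0 H
  atom 18: O, bond orders sum to 1 (valence 2) → 1 H
  atom 19: C, bond orders sum to 3 (valence 4) → 1 H
  atom 20: C, bond orders sum to 3 (valence 4) → 1 H
Totals → C:14, H:11, Cl:2, N:1, O:3.
In Hill order: C14H11Cl2NO3.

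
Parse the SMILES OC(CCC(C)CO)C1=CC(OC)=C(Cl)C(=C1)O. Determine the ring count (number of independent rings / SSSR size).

In SMILES, each pair of matching ring-closure digits denotes one ring-closing bond; the number of such bonds equals the number of independent rings.
Ring-closure bonds here: 1.

1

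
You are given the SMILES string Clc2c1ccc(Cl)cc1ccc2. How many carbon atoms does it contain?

Count every carbon token in the SMILES (each C, including those in ring-closure positions and inside branches).
Carbon count: 10.

10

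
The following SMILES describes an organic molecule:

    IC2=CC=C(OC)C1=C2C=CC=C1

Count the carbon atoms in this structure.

11

Count every carbon token in the SMILES (each C, including those in ring-closure positions and inside branches).
Carbon count: 11.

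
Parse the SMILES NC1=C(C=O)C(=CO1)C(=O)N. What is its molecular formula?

C6H6N2O3

Walk through each heavy atom and fill implicit hydrogens from standard valence (C 4, N 3, O 2, S 2, halogen 1):
  atom 1: N, bond orders sum to 1 (valence 3) → 2 H
  atom 2: C, bond orders sum to 4 (valence 4) → 0 H
  atom 3: C, bond orders sum to 4 (valence 4) → 0 H
  atom 4: C, bond orders sum to 3 (valence 4) → 1 H
  atom 5: O, bond orders sum to 2 (valence 2) → 0 H
  atom 6: C, bond orders sum to 4 (valence 4) → 0 H
  atom 7: C, bond orders sum to 3 (valence 4) → 1 H
  atom 8: O, bond orders sum to 2 (valence 2) → 0 H
  atom 9: C, bond orders sum to 4 (valence 4) → 0 H
  atom 10: O, bond orders sum to 2 (valence 2) → 0 H
  atom 11: N, bond orders sum to 1 (valence 3) → 2 H
Totals → C:6, H:6, N:2, O:3.
In Hill order: C6H6N2O3.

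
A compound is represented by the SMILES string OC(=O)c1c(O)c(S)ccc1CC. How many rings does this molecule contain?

1

In SMILES, each pair of matching ring-closure digits denotes one ring-closing bond; the number of such bonds equals the number of independent rings.
Ring-closure bonds here: 1.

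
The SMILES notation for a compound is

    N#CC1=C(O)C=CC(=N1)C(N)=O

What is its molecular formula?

Walk through each heavy atom and fill implicit hydrogens from standard valence (C 4, N 3, O 2, S 2, halogen 1):
  atom 1: N, bond orders sum to 3 (valence 3) → 0 H
  atom 2: C, bond orders sum to 4 (valence 4) → 0 H
  atom 3: C, bond orders sum to 4 (valence 4) → 0 H
  atom 4: C, bond orders sum to 4 (valence 4) → 0 H
  atom 5: O, bond orders sum to 1 (valence 2) → 1 H
  atom 6: C, bond orders sum to 3 (valence 4) → 1 H
  atom 7: C, bond orders sum to 3 (valence 4) → 1 H
  atom 8: C, bond orders sum to 4 (valence 4) → 0 H
  atom 9: N, bond orders sum to 3 (valence 3) → 0 H
  atom 10: C, bond orders sum to 4 (valence 4) → 0 H
  atom 11: N, bond orders sum to 1 (valence 3) → 2 H
  atom 12: O, bond orders sum to 2 (valence 2) → 0 H
Totals → C:7, H:5, N:3, O:2.
In Hill order: C7H5N3O2.

C7H5N3O2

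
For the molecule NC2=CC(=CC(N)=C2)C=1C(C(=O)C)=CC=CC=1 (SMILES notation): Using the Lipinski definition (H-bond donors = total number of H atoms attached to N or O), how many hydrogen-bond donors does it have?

4

Donors: find every N or O and count the H atoms it carries.
  atom 1 (N): bond orders sum to 1 → 2 H
  atom 7 (N): bond orders sum to 1 → 2 H
  atom 12 (O): bond orders sum to 2 → 0 H
Lipinski HBD = 4.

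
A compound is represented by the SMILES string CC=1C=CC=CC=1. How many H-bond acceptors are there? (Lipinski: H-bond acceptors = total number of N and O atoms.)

0

N atoms: 0; O atoms: 0.
Lipinski HBA = 0 + 0 = 0.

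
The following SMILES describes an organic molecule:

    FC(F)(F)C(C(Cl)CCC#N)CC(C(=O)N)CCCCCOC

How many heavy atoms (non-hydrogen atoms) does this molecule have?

Every atom symbol written in the SMILES (organic subset) is one heavy atom; implicit H are not written.
Heavy atoms by element → C:15, Cl:1, F:3, N:2, O:2.
Total: 23.

23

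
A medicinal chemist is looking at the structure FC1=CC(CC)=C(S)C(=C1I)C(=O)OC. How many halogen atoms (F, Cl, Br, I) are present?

Halogen atoms appear at heavy-atom positions 1, 11 (1×F, 1×I).
Other groups present: 1 ester, 1 thiol.
Halogen count: 2.

2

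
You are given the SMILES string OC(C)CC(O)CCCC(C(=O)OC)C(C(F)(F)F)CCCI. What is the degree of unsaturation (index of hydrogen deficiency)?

Degree of unsaturation = (number of rings) + (number of π bonds).
Ring closures in the SMILES: 0.
π bonds: 1 double bond (each 1 DoU) → 1 DoU from unsaturation.
Total DoU = 0 + 1 = 1.

1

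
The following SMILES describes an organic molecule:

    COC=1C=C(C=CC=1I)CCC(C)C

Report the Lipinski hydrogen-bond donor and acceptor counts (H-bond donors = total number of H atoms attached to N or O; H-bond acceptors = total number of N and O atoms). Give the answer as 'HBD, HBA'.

0, 1

Donors: find every N or O and count the H atoms it carries.
  atom 2 (O): bond orders sum to 2 → 0 H
Lipinski HBD = 0.
Acceptors: N atoms = 0, O atoms = 1 → HBA = 1.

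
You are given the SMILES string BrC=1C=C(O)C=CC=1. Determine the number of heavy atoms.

8

Every atom symbol written in the SMILES (organic subset) is one heavy atom; implicit H are not written.
Heavy atoms by element → Br:1, C:6, O:1.
Total: 8.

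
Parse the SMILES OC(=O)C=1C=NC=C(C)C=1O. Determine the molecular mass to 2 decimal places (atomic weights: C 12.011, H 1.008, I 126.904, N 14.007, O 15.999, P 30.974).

153.14 g/mol

First, the molecular formula is C7H7NO3 (counting implicit H from valence).
  C: 7 × 12.011 = 84.077
  H: 7 × 1.008 = 7.056
  N: 1 × 14.007 = 14.007
  O: 3 × 15.999 = 47.997
Sum: 7×12.011 + 7×1.008 + 1×14.007 + 3×15.999 = 153.137 → 153.14 g/mol.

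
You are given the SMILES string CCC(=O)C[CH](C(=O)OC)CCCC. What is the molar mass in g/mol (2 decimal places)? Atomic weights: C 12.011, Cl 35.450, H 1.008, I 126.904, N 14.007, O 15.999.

First, the molecular formula is C11H20O3 (counting implicit H from valence).
  C: 11 × 12.011 = 132.121
  H: 20 × 1.008 = 20.160
  O: 3 × 15.999 = 47.997
Sum: 11×12.011 + 20×1.008 + 3×15.999 = 200.278 → 200.28 g/mol.

200.28 g/mol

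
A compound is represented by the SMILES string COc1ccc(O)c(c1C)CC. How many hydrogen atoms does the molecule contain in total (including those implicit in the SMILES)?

14

Walk through each heavy atom and fill implicit hydrogens from standard valence (C 4, N 3, O 2, S 2, halogen 1); for lowercase aromatic atoms, an aromatic c carries 1 H when it has two neighbours and 0 H with three, and aromatic n carries 0 H:
  atom 1: C, bond orders sum to 1 (valence 4) → 3 H
  atom 2: O, bond orders sum to 2 (valence 2) → 0 H
  atom 3: aromatic c, 3 neighbours → 0 H
  atom 4: aromatic c, 2 neighbours → 1 H
  atom 5: aromatic c, 2 neighbours → 1 H
  atom 6: aromatic c, 3 neighbours → 0 H
  atom 7: O, bond orders sum to 1 (valence 2) → 1 H
  atom 8: aromatic c, 3 neighbours → 0 H
  atom 9: aromatic c, 3 neighbours → 0 H
  atom 10: C, bond orders sum to 1 (valence 4) → 3 H
  atom 11: C, bond orders sum to 2 (valence 4) → 2 H
  atom 12: C, bond orders sum to 1 (valence 4) → 3 H
Total hydrogens: 14.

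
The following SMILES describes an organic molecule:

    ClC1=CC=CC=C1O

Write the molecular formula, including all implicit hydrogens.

C6H5ClO

Walk through each heavy atom and fill implicit hydrogens from standard valence (C 4, N 3, O 2, S 2, halogen 1):
  atom 1: Cl (halogen, monovalent) → 0 H
  atom 2: C, bond orders sum to 4 (valence 4) → 0 H
  atom 3: C, bond orders sum to 3 (valence 4) → 1 H
  atom 4: C, bond orders sum to 3 (valence 4) → 1 H
  atom 5: C, bond orders sum to 3 (valence 4) → 1 H
  atom 6: C, bond orders sum to 3 (valence 4) → 1 H
  atom 7: C, bond orders sum to 4 (valence 4) → 0 H
  atom 8: O, bond orders sum to 1 (valence 2) → 1 H
Totals → C:6, H:5, Cl:1, O:1.
In Hill order: C6H5ClO.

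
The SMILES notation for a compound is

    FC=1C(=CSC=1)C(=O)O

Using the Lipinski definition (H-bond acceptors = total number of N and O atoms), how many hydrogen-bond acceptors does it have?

2

N atoms: 0; O atoms: 2.
Lipinski HBA = 0 + 2 = 2.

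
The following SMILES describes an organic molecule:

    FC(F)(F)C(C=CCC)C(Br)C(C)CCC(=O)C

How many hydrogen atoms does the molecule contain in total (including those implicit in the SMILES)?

Walk through each heavy atom and fill implicit hydrogens from standard valence (C 4, N 3, O 2, S 2, halogen 1):
  atom 1: F (halogen, monovalent) → 0 H
  atom 2: C, bond orders sum to 4 (valence 4) → 0 H
  atom 3: F (halogen, monovalent) → 0 H
  atom 4: F (halogen, monovalent) → 0 H
  atom 5: C, bond orders sum to 3 (valence 4) → 1 H
  atom 6: C, bond orders sum to 3 (valence 4) → 1 H
  atom 7: C, bond orders sum to 3 (valence 4) → 1 H
  atom 8: C, bond orders sum to 2 (valence 4) → 2 H
  atom 9: C, bond orders sum to 1 (valence 4) → 3 H
  atom 10: C, bond orders sum to 3 (valence 4) → 1 H
  atom 11: Br (halogen, monovalent) → 0 H
  atom 12: C, bond orders sum to 3 (valence 4) → 1 H
  atom 13: C, bond orders sum to 1 (valence 4) → 3 H
  atom 14: C, bond orders sum to 2 (valence 4) → 2 H
  atom 15: C, bond orders sum to 2 (valence 4) → 2 H
  atom 16: C, bond orders sum to 4 (valence 4) → 0 H
  atom 17: O, bond orders sum to 2 (valence 2) → 0 H
  atom 18: C, bond orders sum to 1 (valence 4) → 3 H
Total hydrogens: 20.

20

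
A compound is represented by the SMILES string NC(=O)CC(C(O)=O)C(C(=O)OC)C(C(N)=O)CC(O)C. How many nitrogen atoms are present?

2

Scan the SMILES for N atoms (remember two-letter symbols like Cl and Br are single atoms).
Nitrogen count: 2.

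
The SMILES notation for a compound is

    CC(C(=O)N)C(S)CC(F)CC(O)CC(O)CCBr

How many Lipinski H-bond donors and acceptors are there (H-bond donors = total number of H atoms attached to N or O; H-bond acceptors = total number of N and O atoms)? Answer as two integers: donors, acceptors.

4, 4

Donors: find every N or O and count the H atoms it carries.
  atom 4 (O): bond orders sum to 2 → 0 H
  atom 5 (N): bond orders sum to 1 → 2 H
  atom 13 (O): bond orders sum to 1 → 1 H
  atom 16 (O): bond orders sum to 1 → 1 H
Lipinski HBD = 4.
Acceptors: N atoms = 1, O atoms = 3 → HBA = 4.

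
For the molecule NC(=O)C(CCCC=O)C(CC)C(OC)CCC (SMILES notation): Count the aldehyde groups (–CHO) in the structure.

The aldehyde motif appears at heavy-atom position 8 in the SMILES.
Other groups present: 1 amide, 1 ether.
Aldehyde count: 1.

1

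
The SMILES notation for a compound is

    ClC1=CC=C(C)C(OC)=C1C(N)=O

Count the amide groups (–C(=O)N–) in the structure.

1

The amide motif appears at heavy-atom position 11 in the SMILES.
Other groups present: 1 ether.
Amide count: 1.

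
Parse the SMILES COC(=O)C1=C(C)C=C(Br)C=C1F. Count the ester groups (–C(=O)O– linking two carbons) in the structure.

The ester motif appears at heavy-atom position 3 in the SMILES.
Ester count: 1.

1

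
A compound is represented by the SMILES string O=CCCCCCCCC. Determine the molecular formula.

C9H18O

Walk through each heavy atom and fill implicit hydrogens from standard valence (C 4, N 3, O 2, S 2, halogen 1):
  atom 1: O, bond orders sum to 2 (valence 2) → 0 H
  atom 2: C, bond orders sum to 3 (valence 4) → 1 H
  atom 3: C, bond orders sum to 2 (valence 4) → 2 H
  atom 4: C, bond orders sum to 2 (valence 4) → 2 H
  atom 5: C, bond orders sum to 2 (valence 4) → 2 H
  atom 6: C, bond orders sum to 2 (valence 4) → 2 H
  atom 7: C, bond orders sum to 2 (valence 4) → 2 H
  atom 8: C, bond orders sum to 2 (valence 4) → 2 H
  atom 9: C, bond orders sum to 2 (valence 4) → 2 H
  atom 10: C, bond orders sum to 1 (valence 4) → 3 H
Totals → C:9, H:18, O:1.
In Hill order: C9H18O.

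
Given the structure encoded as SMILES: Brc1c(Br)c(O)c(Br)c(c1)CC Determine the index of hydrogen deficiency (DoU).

Molecular formula: C8H7Br3O.
DoU = (2C + 2 + N − H − X) / 2, where X is the halogen count and O/S are ignored.
    = (2·8 + 2 + 0 − 7 − 3) / 2 = 8 / 2 = 4.

4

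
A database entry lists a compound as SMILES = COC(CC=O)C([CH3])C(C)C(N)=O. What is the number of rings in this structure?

In SMILES, each pair of matching ring-closure digits denotes one ring-closing bond; the number of such bonds equals the number of independent rings.
Ring-closure bonds here: 0.

0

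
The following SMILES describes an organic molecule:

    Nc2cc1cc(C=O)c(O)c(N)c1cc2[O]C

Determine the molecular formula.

Walk through each heavy atom and fill implicit hydrogens from standard valence (C 4, N 3, O 2, S 2, halogen 1); for lowercase aromatic atoms, an aromatic c carries 1 H when it has two neighbours and 0 H with three, and aromatic n carries 0 H:
  atom 1: N, bond orders sum to 1 (valence 3) → 2 H
  atom 2: aromatic c, 3 neighbours → 0 H
  atom 3: aromatic c, 2 neighbours → 1 H
  atom 4: aromatic c, 3 neighbours → 0 H
  atom 5: aromatic c, 2 neighbours → 1 H
  atom 6: aromatic c, 3 neighbours → 0 H
  atom 7: C, bond orders sum to 3 (valence 4) → 1 H
  atom 8: O, bond orders sum to 2 (valence 2) → 0 H
  atom 9: aromatic c, 3 neighbours → 0 H
  atom 10: O, bond orders sum to 1 (valence 2) → 1 H
  atom 11: aromatic c, 3 neighbours → 0 H
  atom 12: N, bond orders sum to 1 (valence 3) → 2 H
  atom 13: aromatic c, 3 neighbours → 0 H
  atom 14: aromatic c, 2 neighbours → 1 H
  atom 15: aromatic c, 3 neighbours → 0 H
  atom 16: O with explicit H count 0
  atom 17: C, bond orders sum to 1 (valence 4) → 3 H
Totals → C:12, H:12, N:2, O:3.

C12H12N2O3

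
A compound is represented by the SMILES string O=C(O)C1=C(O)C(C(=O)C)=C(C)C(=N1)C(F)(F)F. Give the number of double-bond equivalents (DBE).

Degree of unsaturation = (number of rings) + (number of π bonds).
Ring closures in the SMILES: 1.
π bonds: 5 double bonds (each 1 DoU) → 5 DoU from unsaturation.
Total DoU = 1 + 5 = 6.

6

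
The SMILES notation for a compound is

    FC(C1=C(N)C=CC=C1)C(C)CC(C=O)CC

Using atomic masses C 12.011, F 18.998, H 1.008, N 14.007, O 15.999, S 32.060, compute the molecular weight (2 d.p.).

237.32 g/mol

First, the molecular formula is C14H20FNO (counting implicit H from valence).
  C: 14 × 12.011 = 168.154
  F: 1 × 18.998 = 18.998
  H: 20 × 1.008 = 20.160
  N: 1 × 14.007 = 14.007
  O: 1 × 15.999 = 15.999
Sum: 14×12.011 + 1×18.998 + 20×1.008 + 1×14.007 + 1×15.999 = 237.318 → 237.32 g/mol.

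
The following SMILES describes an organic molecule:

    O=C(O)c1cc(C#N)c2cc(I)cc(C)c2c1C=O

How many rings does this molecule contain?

2

In SMILES, each pair of matching ring-closure digits denotes one ring-closing bond; the number of such bonds equals the number of independent rings.
Ring-closure bonds here: 2.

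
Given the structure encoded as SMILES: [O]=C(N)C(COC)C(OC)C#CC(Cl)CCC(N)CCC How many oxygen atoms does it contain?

Scan the SMILES for O atoms (remember two-letter symbols like Cl and Br are single atoms).
Oxygen count: 3.

3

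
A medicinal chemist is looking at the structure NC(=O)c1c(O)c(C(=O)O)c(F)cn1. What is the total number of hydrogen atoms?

Walk through each heavy atom and fill implicit hydrogens from standard valence (C 4, N 3, O 2, S 2, halogen 1); for lowercase aromatic atoms, an aromatic c carries 1 H when it has two neighbours and 0 H with three, and aromatic n carries 0 H:
  atom 1: N, bond orders sum to 1 (valence 3) → 2 H
  atom 2: C, bond orders sum to 4 (valence 4) → 0 H
  atom 3: O, bond orders sum to 2 (valence 2) → 0 H
  atom 4: aromatic c, 3 neighbours → 0 H
  atom 5: aromatic c, 3 neighbours → 0 H
  atom 6: O, bond orders sum to 1 (valence 2) → 1 H
  atom 7: aromatic c, 3 neighbours → 0 H
  atom 8: C, bond orders sum to 4 (valence 4) → 0 H
  atom 9: O, bond orders sum to 2 (valence 2) → 0 H
  atom 10: O, bond orders sum to 1 (valence 2) → 1 H
  atom 11: aromatic c, 3 neighbours → 0 H
  atom 12: F (halogen, monovalent) → 0 H
  atom 13: aromatic c, 2 neighbours → 1 H
  atom 14: aromatic n, 2 neighbours → 0 H
Total hydrogens: 5.

5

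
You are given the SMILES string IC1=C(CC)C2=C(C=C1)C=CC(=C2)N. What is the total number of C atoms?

Count every carbon token in the SMILES (each C, including those in ring-closure positions and inside branches).
Carbon count: 12.

12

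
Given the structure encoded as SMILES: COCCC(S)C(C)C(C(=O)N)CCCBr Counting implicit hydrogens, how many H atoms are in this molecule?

Walk through each heavy atom and fill implicit hydrogens from standard valence (C 4, N 3, O 2, S 2, halogen 1):
  atom 1: C, bond orders sum to 1 (valence 4) → 3 H
  atom 2: O, bond orders sum to 2 (valence 2) → 0 H
  atom 3: C, bond orders sum to 2 (valence 4) → 2 H
  atom 4: C, bond orders sum to 2 (valence 4) → 2 H
  atom 5: C, bond orders sum to 3 (valence 4) → 1 H
  atom 6: S, bond orders sum to 1 (valence 2) → 1 H
  atom 7: C, bond orders sum to 3 (valence 4) → 1 H
  atom 8: C, bond orders sum to 1 (valence 4) → 3 H
  atom 9: C, bond orders sum to 3 (valence 4) → 1 H
  atom 10: C, bond orders sum to 4 (valence 4) → 0 H
  atom 11: O, bond orders sum to 2 (valence 2) → 0 H
  atom 12: N, bond orders sum to 1 (valence 3) → 2 H
  atom 13: C, bond orders sum to 2 (valence 4) → 2 H
  atom 14: C, bond orders sum to 2 (valence 4) → 2 H
  atom 15: C, bond orders sum to 2 (valence 4) → 2 H
  atom 16: Br (halogen, monovalent) → 0 H
Total hydrogens: 22.

22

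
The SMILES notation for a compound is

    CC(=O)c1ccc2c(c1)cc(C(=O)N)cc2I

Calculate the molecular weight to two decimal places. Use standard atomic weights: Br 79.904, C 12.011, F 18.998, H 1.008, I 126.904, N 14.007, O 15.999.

339.13 g/mol

First, the molecular formula is C13H10INO2 (counting implicit H from valence).
  C: 13 × 12.011 = 156.143
  H: 10 × 1.008 = 10.080
  I: 1 × 126.904 = 126.904
  N: 1 × 14.007 = 14.007
  O: 2 × 15.999 = 31.998
Sum: 13×12.011 + 10×1.008 + 1×126.904 + 1×14.007 + 2×15.999 = 339.132 → 339.13 g/mol.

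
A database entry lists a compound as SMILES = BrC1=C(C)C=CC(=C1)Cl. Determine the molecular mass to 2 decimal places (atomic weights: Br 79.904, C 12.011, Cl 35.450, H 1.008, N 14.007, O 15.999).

205.48 g/mol

First, the molecular formula is C7H6BrCl (counting implicit H from valence).
  Br: 1 × 79.904 = 79.904
  C: 7 × 12.011 = 84.077
  Cl: 1 × 35.450 = 35.450
  H: 6 × 1.008 = 6.048
Sum: 1×79.904 + 7×12.011 + 1×35.450 + 6×1.008 = 205.479 → 205.48 g/mol.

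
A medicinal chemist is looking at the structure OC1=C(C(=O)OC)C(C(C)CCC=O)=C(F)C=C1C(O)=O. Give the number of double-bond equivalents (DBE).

Molecular formula: C14H15FO6.
DoU = (2C + 2 + N − H − X) / 2, where X is the halogen count and O/S are ignored.
    = (2·14 + 2 + 0 − 15 − 1) / 2 = 14 / 2 = 7.

7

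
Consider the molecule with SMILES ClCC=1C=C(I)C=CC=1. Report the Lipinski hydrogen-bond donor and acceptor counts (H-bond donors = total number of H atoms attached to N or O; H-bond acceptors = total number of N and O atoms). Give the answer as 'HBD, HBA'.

0, 0

Donors: find every N or O and count the H atoms it carries.
  (no N or O atoms present)
Lipinski HBD = 0.
Acceptors: N atoms = 0, O atoms = 0 → HBA = 0.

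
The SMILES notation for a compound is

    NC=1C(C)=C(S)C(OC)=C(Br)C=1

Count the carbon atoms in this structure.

8

Count every carbon token in the SMILES (each C, including those in ring-closure positions and inside branches).
Carbon count: 8.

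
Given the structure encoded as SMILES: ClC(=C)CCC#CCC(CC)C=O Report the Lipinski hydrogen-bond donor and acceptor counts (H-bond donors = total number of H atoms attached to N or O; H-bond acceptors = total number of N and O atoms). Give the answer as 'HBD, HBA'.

Donors: find every N or O and count the H atoms it carries.
  atom 13 (O): bond orders sum to 2 → 0 H
Lipinski HBD = 0.
Acceptors: N atoms = 0, O atoms = 1 → HBA = 1.

0, 1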